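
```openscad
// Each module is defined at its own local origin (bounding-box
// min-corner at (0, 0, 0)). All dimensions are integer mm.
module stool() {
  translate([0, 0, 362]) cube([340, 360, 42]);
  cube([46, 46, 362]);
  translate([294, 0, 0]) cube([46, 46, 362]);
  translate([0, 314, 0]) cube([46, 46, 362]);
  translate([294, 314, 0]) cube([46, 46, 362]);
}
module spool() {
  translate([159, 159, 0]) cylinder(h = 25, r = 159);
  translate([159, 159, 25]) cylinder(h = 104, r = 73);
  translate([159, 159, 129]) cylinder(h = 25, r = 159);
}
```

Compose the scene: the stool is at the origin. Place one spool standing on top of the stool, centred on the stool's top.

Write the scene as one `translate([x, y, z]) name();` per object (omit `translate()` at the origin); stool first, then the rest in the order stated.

stool();
translate([11, 21, 404]) spool();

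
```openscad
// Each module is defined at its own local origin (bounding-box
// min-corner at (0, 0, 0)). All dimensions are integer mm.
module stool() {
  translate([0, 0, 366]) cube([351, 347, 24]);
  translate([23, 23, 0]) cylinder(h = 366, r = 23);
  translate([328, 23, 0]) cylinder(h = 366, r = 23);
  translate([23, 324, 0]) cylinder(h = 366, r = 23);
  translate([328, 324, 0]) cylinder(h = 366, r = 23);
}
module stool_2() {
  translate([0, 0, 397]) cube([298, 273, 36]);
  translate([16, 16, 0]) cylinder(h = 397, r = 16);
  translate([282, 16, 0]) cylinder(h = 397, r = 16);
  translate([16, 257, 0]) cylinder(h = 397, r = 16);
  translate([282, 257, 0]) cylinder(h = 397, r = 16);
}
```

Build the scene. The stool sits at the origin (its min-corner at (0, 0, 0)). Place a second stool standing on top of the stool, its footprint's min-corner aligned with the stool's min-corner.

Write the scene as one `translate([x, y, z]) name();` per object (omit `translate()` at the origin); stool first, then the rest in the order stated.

stool();
translate([0, 0, 390]) stool_2();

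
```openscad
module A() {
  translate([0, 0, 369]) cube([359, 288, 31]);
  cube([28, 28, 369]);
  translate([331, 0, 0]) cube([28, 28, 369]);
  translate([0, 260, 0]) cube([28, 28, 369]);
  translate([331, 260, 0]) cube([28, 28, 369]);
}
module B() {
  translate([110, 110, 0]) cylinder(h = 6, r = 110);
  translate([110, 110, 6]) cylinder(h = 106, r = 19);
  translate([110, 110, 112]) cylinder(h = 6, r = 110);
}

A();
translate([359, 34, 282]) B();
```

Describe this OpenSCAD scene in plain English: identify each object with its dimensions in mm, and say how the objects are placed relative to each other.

A is a four-legged stool. The seat is a 359×288×31 mm slab whose top surface is at z = 400 mm; four square legs, each 28×28 mm in cross-section, run from the floor (z = 0) to the underside of the seat, each flush with a corner of the seat.

B is a spool: two coaxial disc flanges of radius 110 mm and thickness 6 mm, joined by a core cylinder of radius 19 mm and height 106 mm. The lower flange rests on z = 0 and the three cylinders share a vertical axis.

The spool is beside the stool with their tops flush at z = 400.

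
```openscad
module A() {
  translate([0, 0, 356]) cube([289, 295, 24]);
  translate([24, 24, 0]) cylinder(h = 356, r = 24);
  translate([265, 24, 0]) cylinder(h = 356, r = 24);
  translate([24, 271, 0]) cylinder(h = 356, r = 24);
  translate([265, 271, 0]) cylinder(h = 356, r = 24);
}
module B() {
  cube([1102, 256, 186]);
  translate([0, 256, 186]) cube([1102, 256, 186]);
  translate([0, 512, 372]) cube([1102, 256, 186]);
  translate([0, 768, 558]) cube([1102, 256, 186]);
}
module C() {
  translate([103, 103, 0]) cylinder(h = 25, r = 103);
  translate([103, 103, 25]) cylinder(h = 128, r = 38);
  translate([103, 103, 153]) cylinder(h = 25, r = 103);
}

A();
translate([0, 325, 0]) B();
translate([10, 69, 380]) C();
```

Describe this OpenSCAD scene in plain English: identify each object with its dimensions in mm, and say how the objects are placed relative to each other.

A is a four-legged stool. The seat is 289×295 mm, 24 mm thick, top at z = 380 mm. It stands on four round legs, each 48 mm in diameter, from z = 0 to the seat underside, each leg's axis is inset half a diameter from the nearest pair of seat edges (so the leg's bounding box is flush with the corner).

B is a straight staircase of 4 solid steps. Each step is 1102 mm wide (x), 256 mm deep (y, the going) and 186 mm tall (the rise). The first step rests on the floor; each subsequent step sits one going further in +y and one rise higher in +z, directly behind and above the previous step with no overlap.

C is a spool: two coaxial disc flanges of radius 103 mm and thickness 25 mm, joined by a core cylinder of radius 38 mm and height 128 mm. The lower flange rests on z = 0 and the three cylinders share a vertical axis.

The staircase is on the floor beside the stool on its +y side. The spool is on top of the stool.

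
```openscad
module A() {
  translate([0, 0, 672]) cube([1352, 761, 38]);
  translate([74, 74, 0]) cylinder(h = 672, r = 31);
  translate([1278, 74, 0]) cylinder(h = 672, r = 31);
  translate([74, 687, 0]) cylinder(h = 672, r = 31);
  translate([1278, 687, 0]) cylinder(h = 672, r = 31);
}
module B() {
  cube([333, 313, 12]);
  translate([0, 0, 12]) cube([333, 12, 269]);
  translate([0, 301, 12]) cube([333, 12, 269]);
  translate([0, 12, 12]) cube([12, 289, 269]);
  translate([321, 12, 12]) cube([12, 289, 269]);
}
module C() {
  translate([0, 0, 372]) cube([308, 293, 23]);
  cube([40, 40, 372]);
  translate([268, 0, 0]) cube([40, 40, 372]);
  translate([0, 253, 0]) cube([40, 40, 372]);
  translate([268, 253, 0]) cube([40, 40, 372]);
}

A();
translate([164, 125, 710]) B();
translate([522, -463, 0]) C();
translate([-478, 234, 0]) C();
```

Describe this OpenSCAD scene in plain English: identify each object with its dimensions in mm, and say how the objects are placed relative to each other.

A is a table: top 1352 mm (x) × 761 mm (y), 38 mm thick, upper face at z = 710 mm, on four round legs of 62 mm diameter, each leg's bounding box inset 43 mm from the nearest pair of top edges, running from z = 0 to the bottom of the top.

B is an open storage box with external size 333×313×281 mm and wall thickness 12 mm (the base is also 12 mm thick). The base covers the whole footprint; the four walls stand on the base, with the y-facing walls full-width and the x-facing walls fitting between their inner faces.

C is a four-legged stool. The seat is a 308×293×23 mm slab whose top surface is at z = 395 mm; four square legs, each 40×40 mm in cross-section, run from the floor (z = 0) to the underside of the seat, each flush with a corner of the seat.

The open box is on top of the table. Two stools sit around the table at the −y, −x sides.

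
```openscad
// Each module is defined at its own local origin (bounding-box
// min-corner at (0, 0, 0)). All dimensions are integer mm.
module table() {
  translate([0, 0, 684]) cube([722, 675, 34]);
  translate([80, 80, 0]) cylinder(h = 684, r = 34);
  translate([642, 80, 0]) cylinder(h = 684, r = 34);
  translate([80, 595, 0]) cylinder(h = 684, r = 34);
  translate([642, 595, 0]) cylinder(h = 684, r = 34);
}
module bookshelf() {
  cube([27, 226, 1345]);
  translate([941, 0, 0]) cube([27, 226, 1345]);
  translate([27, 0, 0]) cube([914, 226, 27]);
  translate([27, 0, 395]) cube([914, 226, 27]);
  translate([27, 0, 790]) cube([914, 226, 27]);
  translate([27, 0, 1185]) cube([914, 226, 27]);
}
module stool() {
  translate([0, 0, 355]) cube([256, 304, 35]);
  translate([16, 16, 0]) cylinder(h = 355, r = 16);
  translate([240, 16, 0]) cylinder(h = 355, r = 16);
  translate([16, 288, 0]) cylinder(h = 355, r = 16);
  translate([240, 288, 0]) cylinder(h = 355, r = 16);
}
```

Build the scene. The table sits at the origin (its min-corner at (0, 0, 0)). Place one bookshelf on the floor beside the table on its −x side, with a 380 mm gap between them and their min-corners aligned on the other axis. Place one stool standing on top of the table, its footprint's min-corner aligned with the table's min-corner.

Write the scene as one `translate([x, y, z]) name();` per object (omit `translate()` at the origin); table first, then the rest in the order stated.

table();
translate([-1348, 0, 0]) bookshelf();
translate([0, 0, 718]) stool();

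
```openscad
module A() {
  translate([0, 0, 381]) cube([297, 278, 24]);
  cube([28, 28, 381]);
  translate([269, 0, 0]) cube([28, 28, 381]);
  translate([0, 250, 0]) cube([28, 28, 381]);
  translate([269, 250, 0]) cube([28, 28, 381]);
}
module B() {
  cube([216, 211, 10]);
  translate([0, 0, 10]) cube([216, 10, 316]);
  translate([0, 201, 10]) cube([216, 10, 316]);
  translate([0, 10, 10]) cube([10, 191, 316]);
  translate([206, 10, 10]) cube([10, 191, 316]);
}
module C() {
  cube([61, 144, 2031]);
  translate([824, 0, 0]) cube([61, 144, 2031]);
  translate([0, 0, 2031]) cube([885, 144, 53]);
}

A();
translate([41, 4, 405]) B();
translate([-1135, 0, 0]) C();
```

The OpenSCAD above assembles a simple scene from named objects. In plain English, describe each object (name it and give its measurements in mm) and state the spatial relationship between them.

A is a four-legged stool. The seat is a 297×278×24 mm slab whose top surface is at z = 405 mm; four square legs, each 28×28 mm in cross-section, run from the floor (z = 0) to the underside of the seat, each flush with a corner of the seat.

B is an open-topped rectangular box: outside dimensions 216×211×326 mm, with a uniform wall and base thickness of 10 mm. The base is a full 216×211 slab on the floor; four walls sit on top of the base. The front and back walls (the −y and +y sides) span the full width; the two side walls fit between them.

C is a rectangular door frame: two vertical jambs of 61×144 mm section, 2031 mm tall, with a clear opening 763 mm wide between their inner faces. A header 53 mm tall and 144 mm deep lies on top of the jambs and spans the full outside width.

The open box is on top of the stool. The door frame is on the floor beside the stool on its −x side.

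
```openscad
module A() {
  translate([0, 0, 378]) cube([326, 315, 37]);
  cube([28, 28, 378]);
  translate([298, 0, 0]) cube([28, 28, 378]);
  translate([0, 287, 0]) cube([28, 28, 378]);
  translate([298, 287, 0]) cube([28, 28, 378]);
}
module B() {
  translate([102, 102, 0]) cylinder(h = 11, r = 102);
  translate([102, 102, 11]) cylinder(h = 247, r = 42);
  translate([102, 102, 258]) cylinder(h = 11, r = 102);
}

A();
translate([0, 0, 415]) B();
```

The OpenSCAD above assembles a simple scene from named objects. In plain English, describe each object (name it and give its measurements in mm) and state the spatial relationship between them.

A is a simple wooden stool: a rectangular seat 326 mm (x) by 315 mm (y), 37 mm thick, top face at z = 415 mm, on four square legs, each 28×28 mm in cross-section. The legs rest on z = 0, each flush with a corner of the seat.

B is a spool: two coaxial disc flanges of radius 102 mm and thickness 11 mm, joined by a core cylinder of radius 42 mm and height 247 mm. The lower flange rests on z = 0 and the three cylinders share a vertical axis.

The spool is on top of the stool.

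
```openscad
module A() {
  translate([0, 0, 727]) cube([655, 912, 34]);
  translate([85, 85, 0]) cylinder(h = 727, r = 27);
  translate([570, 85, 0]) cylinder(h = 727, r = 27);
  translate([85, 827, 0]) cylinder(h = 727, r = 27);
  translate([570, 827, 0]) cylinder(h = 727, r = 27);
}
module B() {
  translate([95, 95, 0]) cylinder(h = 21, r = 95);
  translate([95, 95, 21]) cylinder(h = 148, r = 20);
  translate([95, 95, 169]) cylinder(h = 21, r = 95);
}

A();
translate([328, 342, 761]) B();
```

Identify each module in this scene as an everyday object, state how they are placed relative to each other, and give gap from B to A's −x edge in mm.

A is a table. B is a spool. The spool is on top of the table. The gap from the spool to the table's −x edge is 328 mm.

The spool's min-x is at 328; the table's min-x is 0; gap = 328 mm.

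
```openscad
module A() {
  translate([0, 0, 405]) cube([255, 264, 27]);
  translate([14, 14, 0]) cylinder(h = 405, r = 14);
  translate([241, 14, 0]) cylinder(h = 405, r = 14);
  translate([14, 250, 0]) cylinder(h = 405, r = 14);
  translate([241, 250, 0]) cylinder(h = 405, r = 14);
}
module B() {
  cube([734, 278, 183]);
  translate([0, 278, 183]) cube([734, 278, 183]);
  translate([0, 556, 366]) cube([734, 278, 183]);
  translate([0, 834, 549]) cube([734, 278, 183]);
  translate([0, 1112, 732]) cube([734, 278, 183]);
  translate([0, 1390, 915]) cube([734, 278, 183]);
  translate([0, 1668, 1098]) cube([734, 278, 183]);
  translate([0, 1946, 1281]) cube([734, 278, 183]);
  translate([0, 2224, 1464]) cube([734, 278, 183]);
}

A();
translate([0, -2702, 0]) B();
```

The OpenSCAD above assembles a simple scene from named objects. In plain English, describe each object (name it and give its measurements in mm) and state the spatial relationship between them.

A is a simple wooden stool: a rectangular seat 255 mm (x) by 264 mm (y), 27 mm thick, top face at z = 432 mm, on four round legs, each 28 mm in diameter. The legs rest on z = 0, each leg's axis is inset half a diameter from the nearest pair of seat edges (so the leg's bounding box is flush with the corner).

B is a run of 9 identical solid stair steps. Each tread is 734×278 mm and each step block is 183 mm high. Step 1 rests on the floor; step k is offset from step 1 by (k−1)×278 mm in y and (k−1)×183 mm in z.

The staircase is on the floor beside the stool on its −y side.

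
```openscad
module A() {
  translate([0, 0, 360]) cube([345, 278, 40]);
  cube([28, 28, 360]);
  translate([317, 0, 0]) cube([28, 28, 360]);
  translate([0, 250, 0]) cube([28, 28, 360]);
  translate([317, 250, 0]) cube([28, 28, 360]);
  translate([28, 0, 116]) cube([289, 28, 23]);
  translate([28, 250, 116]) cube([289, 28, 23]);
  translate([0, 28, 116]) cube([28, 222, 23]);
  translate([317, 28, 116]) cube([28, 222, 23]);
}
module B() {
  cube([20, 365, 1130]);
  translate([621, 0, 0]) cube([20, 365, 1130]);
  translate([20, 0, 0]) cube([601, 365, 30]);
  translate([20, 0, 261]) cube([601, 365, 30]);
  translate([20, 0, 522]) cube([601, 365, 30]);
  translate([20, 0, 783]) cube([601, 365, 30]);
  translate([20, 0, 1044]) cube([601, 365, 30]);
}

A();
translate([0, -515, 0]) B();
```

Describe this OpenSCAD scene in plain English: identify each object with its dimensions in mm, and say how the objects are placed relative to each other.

A is a four-legged stool. The seat is 345×278 mm, 40 mm thick, top at z = 400 mm. It stands on four square legs, each 28×28 mm in cross-section, from z = 0 to the seat underside, each flush with a corner of the seat. Four stretchers, 28 mm wide and 23 mm tall, connect adjacent legs with their undersides at z = 116 mm, each running between the inner faces of the legs it joins and aligned with the legs' outer faces on the other axis.

B is an open bookshelf. Two side panels, each 20 mm thick, 365 mm deep and 1130 mm tall, stand 641 mm apart (outside-to-outside). Between them sit 5 shelves, each 30 mm thick and 365 mm deep, spanning the full gap between the sides. The bottom shelf rests on the floor (its underside at z = 0) and the clear gap between one shelf's top and the next shelf's underside is 231 mm.

The bookshelf is on the floor beside the stool on its −y side.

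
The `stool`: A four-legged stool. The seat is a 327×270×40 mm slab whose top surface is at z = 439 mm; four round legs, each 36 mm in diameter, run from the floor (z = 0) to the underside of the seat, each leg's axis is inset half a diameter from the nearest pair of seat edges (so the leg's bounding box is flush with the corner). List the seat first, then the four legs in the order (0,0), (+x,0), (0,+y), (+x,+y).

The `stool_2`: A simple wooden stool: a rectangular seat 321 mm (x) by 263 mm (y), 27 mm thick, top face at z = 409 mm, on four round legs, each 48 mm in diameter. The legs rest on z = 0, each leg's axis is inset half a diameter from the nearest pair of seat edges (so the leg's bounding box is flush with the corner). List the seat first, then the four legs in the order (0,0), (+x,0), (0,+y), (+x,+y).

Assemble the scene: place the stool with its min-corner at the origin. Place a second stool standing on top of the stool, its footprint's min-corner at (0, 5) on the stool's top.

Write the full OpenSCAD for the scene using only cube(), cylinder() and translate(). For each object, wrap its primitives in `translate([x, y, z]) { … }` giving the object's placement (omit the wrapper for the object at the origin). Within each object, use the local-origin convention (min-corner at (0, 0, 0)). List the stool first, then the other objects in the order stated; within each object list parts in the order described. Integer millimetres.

translate([0, 0, 399]) cube([327, 270, 40]);
translate([18, 18, 0]) cylinder(h = 399, r = 18);
translate([309, 18, 0]) cylinder(h = 399, r = 18);
translate([18, 252, 0]) cylinder(h = 399, r = 18);
translate([309, 252, 0]) cylinder(h = 399, r = 18);
translate([0, 5, 439]) {
  translate([0, 0, 382]) cube([321, 263, 27]);
  translate([24, 24, 0]) cylinder(h = 382, r = 24);
  translate([297, 24, 0]) cylinder(h = 382, r = 24);
  translate([24, 239, 0]) cylinder(h = 382, r = 24);
  translate([297, 239, 0]) cylinder(h = 382, r = 24);
}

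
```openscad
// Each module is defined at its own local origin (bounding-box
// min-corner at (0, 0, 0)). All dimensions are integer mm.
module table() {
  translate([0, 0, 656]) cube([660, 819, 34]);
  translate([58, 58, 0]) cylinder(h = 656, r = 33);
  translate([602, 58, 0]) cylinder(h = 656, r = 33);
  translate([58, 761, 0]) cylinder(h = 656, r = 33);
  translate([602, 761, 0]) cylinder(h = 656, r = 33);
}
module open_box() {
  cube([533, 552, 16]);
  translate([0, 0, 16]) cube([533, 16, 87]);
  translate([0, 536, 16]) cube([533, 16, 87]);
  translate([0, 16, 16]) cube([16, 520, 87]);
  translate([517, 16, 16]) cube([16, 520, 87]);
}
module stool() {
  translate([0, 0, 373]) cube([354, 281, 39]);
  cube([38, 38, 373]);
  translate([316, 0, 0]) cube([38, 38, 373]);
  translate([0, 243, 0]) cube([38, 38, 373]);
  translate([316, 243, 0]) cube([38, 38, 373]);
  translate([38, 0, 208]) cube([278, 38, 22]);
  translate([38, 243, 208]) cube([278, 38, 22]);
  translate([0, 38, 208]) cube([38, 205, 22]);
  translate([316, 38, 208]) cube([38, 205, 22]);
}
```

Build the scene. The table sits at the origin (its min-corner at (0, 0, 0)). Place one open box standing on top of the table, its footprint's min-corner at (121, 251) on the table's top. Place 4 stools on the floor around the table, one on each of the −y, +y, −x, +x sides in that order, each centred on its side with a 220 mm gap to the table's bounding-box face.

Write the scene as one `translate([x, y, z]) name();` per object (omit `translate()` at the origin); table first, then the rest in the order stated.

table();
translate([121, 251, 690]) open_box();
translate([153, -501, 0]) stool();
translate([153, 1039, 0]) stool();
translate([-574, 269, 0]) stool();
translate([880, 269, 0]) stool();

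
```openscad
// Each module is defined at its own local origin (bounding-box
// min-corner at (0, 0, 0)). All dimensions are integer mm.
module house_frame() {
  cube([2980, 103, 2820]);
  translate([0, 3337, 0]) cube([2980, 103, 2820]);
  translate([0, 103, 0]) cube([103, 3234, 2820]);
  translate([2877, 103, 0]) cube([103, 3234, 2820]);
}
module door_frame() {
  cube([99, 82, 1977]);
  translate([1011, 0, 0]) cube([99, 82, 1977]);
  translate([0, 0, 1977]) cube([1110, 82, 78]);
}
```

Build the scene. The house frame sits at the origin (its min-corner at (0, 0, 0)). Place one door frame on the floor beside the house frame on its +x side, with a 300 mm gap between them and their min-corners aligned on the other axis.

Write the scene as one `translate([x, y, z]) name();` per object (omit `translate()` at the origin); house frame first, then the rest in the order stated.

house_frame();
translate([3280, 0, 0]) door_frame();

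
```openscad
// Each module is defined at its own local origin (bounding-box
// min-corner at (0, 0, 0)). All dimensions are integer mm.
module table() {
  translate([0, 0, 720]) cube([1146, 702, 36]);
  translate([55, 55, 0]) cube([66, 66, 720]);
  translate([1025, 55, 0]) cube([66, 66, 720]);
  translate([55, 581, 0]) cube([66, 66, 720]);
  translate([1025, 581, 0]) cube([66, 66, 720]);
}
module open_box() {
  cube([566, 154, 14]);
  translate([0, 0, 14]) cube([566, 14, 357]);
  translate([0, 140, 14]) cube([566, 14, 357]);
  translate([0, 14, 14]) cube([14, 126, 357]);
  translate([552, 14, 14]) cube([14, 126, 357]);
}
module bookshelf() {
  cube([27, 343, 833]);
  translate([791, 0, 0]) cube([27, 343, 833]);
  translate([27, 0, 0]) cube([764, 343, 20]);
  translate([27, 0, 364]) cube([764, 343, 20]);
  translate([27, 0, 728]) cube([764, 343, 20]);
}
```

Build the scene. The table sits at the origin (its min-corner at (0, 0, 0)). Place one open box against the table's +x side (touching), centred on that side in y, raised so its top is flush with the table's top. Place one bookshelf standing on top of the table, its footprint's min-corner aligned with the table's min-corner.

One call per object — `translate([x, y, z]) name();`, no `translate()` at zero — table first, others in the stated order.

table();
translate([1146, 274, 385]) open_box();
translate([0, 0, 756]) bookshelf();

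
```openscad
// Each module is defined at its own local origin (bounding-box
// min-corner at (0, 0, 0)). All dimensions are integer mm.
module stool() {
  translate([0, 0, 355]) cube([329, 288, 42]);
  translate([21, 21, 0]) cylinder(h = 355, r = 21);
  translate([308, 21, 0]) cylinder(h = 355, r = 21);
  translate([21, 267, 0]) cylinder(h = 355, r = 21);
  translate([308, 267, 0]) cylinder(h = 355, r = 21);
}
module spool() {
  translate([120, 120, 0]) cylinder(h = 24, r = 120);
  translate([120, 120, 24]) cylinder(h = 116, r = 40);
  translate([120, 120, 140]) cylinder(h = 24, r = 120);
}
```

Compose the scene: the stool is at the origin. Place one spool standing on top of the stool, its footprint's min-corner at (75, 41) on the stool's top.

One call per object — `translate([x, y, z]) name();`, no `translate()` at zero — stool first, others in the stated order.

stool();
translate([75, 41, 397]) spool();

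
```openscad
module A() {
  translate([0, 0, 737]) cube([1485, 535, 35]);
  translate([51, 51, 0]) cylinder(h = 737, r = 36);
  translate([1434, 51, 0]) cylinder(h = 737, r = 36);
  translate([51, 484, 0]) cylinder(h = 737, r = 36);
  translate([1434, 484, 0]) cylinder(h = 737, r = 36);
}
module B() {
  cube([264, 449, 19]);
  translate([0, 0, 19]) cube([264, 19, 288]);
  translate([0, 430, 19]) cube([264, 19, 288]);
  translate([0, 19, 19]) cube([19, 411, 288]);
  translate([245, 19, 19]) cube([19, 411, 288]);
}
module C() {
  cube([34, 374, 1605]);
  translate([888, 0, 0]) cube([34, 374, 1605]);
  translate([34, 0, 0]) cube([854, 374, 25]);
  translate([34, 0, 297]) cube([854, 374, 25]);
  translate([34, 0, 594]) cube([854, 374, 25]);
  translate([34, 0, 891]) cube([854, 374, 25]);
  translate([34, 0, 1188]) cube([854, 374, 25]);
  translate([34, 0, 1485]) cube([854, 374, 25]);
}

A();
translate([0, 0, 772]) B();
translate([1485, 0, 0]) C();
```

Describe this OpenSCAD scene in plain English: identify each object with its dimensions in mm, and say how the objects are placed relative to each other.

A is a table: top 1485 mm (x) × 535 mm (y), 35 mm thick, upper face at z = 772 mm, on four round legs of 72 mm diameter, each leg's bounding box inset 15 mm from the nearest pair of top edges, running from z = 0 to the bottom of the top.

B is an open-topped rectangular box: outside dimensions 264×449×307 mm, with a uniform wall and base thickness of 19 mm. The base is a full 264×449 slab on the floor; four walls sit on top of the base. The front and back walls (the −y and +y sides) span the full width; the two side walls fit between them.

C is an open bookshelf. Two side panels, each 34 mm thick, 374 mm deep and 1605 mm tall, stand 922 mm apart (outside-to-outside). Between them sit 6 shelves, each 25 mm thick and 374 mm deep, spanning the full gap between the sides. The bottom shelf rests on the floor (its underside at z = 0) and the clear gap between one shelf's top and the next shelf's underside is 272 mm.

The open box is on top of the table. The bookshelf is against the table's +x side, with their −y faces flush.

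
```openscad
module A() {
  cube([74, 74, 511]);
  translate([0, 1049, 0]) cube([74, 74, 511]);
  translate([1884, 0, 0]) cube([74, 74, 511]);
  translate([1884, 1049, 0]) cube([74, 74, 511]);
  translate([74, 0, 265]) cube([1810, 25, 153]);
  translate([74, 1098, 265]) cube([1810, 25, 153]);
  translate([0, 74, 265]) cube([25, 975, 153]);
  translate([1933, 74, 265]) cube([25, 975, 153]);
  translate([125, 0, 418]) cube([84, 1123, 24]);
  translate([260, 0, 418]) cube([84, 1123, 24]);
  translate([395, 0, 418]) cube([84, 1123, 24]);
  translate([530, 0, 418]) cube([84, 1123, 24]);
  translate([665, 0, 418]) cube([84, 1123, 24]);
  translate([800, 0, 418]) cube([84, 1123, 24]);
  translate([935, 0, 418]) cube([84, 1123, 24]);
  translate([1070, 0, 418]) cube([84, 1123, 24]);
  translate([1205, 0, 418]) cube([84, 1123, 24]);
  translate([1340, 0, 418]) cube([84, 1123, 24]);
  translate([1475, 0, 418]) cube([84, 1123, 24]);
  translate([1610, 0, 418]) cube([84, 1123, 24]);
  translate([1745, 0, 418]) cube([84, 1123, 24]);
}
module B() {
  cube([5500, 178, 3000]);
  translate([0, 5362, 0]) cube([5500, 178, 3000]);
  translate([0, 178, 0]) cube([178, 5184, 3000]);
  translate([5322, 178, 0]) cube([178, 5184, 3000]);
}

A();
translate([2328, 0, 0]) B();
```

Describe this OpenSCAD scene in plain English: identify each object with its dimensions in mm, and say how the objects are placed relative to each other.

A is a bed frame 1958 mm long (x) by 1123 mm wide (y). Four 74×74 mm corner posts, 511 mm tall, at the corners of the footprint. Four rails of 25 mm thickness and 153 mm height run between adjacent posts with their undersides at z = 265 mm, their outer faces flush with the outside of the frame (the two x-running rails run between the posts' inner faces; the two y-running rails run between the posts' inner faces). 13 slats, each 84 mm wide (x) and 24 mm thick, lie across the top of the two x-running rails, running the full 1123 mm width of the frame in y; the slats are evenly spaced along x between the inner faces of the end posts with equal gaps (rounded down to the nearest mm) at the −x end and between each pair — any rounding remainder accumulates at the +x end.

B is the wall frame of a small rectangular building: four walls, each 3000 mm tall and 178 mm thick, enclosing a footprint 5500 mm (x) by 5540 mm (y) outside-to-outside, with no floor or roof. The front and back walls (the −y and +y sides) span the full width; the two side walls fit between them.

The house frame is on the floor beside the bed frame on its +x side.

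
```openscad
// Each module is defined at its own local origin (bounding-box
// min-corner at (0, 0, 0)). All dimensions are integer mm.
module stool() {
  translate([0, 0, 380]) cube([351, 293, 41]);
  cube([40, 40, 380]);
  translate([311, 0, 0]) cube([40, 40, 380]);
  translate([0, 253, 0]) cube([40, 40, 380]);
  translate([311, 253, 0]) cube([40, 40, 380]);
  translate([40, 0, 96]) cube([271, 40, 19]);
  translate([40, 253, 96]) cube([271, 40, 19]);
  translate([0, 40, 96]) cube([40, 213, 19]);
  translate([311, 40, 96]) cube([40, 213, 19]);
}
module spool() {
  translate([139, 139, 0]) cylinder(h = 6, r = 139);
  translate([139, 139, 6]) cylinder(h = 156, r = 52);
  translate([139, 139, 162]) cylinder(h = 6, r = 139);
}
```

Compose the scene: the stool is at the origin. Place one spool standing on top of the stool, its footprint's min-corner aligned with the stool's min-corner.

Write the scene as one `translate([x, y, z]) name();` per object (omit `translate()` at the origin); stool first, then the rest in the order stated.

stool();
translate([0, 0, 421]) spool();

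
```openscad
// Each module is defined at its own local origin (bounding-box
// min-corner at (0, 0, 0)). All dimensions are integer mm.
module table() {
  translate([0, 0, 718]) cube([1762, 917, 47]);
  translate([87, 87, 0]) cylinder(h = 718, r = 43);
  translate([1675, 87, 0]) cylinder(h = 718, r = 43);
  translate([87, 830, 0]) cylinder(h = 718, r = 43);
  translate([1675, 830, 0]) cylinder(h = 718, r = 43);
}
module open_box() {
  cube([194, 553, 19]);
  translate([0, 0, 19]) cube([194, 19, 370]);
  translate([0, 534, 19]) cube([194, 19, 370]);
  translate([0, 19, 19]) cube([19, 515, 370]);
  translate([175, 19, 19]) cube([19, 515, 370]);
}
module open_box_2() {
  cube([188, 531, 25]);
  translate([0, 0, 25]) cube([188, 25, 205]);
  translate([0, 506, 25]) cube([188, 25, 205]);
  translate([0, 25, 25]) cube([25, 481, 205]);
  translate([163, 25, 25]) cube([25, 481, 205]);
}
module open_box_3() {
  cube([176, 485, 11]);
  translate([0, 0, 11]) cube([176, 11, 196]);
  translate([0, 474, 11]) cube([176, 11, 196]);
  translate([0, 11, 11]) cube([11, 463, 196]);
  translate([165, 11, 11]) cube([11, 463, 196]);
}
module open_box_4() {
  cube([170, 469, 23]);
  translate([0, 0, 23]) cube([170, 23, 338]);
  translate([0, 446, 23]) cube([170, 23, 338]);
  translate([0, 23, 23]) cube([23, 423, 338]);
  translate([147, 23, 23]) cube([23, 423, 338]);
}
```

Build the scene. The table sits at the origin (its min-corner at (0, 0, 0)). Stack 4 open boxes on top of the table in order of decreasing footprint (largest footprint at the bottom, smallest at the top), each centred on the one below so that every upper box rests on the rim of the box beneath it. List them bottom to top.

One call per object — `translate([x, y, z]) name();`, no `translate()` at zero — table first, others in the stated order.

table();
translate([784, 182, 765]) open_box();
translate([787, 193, 1154]) open_box_2();
translate([793, 216, 1384]) open_box_3();
translate([796, 224, 1591]) open_box_4();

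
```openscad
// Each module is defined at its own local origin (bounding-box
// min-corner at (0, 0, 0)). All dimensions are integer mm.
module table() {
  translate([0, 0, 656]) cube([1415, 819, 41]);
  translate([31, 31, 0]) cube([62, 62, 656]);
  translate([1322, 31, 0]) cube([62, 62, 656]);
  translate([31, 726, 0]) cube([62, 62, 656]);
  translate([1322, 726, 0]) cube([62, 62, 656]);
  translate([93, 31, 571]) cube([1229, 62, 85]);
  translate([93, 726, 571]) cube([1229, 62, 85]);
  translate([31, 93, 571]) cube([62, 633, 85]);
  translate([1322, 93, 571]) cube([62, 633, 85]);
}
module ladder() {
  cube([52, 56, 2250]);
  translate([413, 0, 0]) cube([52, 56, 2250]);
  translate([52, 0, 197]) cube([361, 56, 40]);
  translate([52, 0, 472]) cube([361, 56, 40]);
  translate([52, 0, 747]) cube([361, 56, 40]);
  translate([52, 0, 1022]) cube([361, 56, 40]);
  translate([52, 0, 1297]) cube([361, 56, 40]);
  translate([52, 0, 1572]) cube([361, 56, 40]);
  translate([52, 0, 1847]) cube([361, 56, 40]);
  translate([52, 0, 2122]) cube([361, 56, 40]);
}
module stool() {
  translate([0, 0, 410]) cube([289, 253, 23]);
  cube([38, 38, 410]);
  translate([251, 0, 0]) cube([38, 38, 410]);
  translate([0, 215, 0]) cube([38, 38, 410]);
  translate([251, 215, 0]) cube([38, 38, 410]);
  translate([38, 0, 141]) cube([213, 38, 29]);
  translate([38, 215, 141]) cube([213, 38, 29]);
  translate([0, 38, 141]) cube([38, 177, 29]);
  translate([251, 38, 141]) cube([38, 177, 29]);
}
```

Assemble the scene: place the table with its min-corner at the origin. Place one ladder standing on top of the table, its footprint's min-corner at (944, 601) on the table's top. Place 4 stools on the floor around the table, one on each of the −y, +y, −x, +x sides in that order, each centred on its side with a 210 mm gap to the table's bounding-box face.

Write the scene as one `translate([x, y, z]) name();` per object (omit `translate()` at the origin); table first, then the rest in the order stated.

table();
translate([944, 601, 697]) ladder();
translate([563, -463, 0]) stool();
translate([563, 1029, 0]) stool();
translate([-499, 283, 0]) stool();
translate([1625, 283, 0]) stool();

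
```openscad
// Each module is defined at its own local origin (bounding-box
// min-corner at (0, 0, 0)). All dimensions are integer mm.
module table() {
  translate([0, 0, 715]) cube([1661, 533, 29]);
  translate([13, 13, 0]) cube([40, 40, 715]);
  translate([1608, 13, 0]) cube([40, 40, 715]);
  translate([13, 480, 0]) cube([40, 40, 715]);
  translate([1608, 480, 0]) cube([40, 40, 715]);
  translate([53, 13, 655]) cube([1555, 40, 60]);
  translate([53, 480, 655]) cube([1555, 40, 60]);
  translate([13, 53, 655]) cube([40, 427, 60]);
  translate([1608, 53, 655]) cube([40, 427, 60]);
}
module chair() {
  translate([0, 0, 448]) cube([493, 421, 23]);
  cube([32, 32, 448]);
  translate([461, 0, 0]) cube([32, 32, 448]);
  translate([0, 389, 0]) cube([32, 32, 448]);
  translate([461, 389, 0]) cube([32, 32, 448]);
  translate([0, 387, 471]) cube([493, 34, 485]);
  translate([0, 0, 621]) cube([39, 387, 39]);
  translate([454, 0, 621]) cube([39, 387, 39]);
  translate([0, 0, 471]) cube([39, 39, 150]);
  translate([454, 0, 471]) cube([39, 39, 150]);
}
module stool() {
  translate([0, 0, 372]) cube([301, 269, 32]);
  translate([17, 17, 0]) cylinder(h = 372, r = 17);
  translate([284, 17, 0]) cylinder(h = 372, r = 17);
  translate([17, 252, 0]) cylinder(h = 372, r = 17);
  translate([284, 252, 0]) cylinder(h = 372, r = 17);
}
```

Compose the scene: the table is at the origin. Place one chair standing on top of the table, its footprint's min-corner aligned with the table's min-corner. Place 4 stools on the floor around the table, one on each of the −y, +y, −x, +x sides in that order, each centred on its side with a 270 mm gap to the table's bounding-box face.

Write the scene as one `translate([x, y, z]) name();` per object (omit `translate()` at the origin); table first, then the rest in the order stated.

table();
translate([0, 0, 744]) chair();
translate([680, -539, 0]) stool();
translate([680, 803, 0]) stool();
translate([-571, 132, 0]) stool();
translate([1931, 132, 0]) stool();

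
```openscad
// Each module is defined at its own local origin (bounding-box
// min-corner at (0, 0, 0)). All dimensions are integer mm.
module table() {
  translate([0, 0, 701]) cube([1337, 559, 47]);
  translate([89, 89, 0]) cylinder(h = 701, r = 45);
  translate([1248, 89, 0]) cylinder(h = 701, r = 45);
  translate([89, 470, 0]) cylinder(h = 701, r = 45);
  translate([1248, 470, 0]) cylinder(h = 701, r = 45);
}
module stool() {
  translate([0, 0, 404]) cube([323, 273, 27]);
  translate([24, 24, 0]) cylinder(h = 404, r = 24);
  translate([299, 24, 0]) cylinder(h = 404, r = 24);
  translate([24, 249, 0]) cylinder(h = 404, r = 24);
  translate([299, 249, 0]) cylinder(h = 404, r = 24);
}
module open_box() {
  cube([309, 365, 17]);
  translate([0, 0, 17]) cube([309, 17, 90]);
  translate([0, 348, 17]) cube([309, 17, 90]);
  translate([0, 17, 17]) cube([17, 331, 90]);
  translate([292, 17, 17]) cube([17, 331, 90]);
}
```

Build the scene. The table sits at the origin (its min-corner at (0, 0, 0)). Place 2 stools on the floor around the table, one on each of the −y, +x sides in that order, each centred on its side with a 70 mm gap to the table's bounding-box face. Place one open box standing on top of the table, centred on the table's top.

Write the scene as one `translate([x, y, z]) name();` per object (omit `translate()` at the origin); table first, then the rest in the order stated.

table();
translate([507, -343, 0]) stool();
translate([1407, 143, 0]) stool();
translate([514, 97, 748]) open_box();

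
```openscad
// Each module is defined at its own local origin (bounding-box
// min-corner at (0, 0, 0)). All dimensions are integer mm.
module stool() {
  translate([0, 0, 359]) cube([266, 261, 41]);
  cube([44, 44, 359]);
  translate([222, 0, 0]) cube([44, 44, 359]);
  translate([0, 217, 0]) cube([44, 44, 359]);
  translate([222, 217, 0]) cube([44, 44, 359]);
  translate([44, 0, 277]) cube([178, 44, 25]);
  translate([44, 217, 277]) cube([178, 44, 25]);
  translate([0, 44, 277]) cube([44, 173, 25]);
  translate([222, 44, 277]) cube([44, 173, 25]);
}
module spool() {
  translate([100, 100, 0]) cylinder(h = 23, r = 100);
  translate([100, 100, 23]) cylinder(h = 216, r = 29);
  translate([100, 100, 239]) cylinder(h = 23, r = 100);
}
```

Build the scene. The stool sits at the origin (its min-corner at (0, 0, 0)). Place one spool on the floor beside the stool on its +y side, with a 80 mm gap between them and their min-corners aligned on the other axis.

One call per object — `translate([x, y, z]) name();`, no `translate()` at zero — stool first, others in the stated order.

stool();
translate([0, 341, 0]) spool();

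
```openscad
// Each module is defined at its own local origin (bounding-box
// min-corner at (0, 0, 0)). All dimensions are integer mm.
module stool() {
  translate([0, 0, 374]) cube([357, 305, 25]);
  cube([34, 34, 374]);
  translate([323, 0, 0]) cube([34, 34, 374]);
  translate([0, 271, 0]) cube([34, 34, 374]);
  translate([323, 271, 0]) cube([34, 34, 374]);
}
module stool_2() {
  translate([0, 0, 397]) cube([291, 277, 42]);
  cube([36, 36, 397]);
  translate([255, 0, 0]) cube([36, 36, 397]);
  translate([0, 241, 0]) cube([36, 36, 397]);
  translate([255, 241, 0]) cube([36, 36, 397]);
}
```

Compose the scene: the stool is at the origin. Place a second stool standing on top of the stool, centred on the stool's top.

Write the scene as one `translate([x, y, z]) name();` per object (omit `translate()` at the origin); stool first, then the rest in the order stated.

stool();
translate([33, 14, 399]) stool_2();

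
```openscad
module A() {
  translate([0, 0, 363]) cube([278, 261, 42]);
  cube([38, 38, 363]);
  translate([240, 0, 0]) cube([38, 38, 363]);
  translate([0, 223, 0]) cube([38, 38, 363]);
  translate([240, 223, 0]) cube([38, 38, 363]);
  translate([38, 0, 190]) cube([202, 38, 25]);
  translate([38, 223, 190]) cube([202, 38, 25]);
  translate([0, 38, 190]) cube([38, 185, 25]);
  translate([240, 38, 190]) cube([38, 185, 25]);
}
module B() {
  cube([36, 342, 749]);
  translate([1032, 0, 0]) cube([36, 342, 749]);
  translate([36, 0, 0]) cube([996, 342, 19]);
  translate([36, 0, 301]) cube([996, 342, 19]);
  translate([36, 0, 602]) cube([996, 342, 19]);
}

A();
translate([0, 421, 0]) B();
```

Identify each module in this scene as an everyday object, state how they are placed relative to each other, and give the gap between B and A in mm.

A is a stool. B is a bookshelf. The bookshelf is on the floor beside the stool on its +y side. The gap between the bookshelf and the stool is 160 mm.

The bookshelf's nearest face is 160 mm from the stool's +y face.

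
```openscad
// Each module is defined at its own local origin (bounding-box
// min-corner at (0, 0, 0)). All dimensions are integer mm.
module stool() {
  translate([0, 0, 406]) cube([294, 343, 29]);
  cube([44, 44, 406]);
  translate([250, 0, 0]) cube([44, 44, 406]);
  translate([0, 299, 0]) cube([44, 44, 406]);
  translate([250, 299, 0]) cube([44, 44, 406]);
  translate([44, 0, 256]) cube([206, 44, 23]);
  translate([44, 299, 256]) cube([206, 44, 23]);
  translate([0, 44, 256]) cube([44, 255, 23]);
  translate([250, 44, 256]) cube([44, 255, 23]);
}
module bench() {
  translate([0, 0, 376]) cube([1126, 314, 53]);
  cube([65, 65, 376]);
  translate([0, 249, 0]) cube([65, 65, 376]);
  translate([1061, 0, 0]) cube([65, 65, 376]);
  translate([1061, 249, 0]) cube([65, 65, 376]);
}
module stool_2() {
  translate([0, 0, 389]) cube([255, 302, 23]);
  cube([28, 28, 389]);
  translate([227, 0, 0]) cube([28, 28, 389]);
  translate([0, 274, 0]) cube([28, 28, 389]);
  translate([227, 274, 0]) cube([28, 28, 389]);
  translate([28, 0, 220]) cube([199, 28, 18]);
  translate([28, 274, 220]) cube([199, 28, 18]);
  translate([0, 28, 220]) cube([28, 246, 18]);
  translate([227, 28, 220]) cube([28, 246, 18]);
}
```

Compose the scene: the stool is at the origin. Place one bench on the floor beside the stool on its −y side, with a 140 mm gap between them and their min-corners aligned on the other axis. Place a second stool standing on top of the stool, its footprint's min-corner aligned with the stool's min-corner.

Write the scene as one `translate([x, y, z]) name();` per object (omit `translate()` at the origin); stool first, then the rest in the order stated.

stool();
translate([0, -454, 0]) bench();
translate([0, 0, 435]) stool_2();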